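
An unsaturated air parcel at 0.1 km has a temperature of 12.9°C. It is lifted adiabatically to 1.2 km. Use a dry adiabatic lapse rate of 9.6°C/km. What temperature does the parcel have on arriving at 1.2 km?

100 → 1200 m (dry adiabatic, 9.6°C/km): ΔT = -9.6 × 1.1 = -10.56°C → T = 2.34°C

2.34°C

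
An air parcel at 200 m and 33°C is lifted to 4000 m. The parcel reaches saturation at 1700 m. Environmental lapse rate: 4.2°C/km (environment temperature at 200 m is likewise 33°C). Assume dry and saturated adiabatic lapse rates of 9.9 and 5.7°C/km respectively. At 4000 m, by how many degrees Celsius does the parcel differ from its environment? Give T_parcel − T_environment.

-12°C (parcel cooler than environment)

Parcel:
  200 → 1700 m (dry, 9.9°C/km): ΔT = -9.9 × 1.5 = -14.85°C → T = 18.15°C
  1700 → 4000 m (saturated, 5.7°C/km): ΔT = -5.7 × 2.3 = -13.11°C → T = 5.04°C
Environment:
  200 → 4000 m (environment, 4.2°C/km): ΔT = -4.2 × 3.8 = -15.96°C → T = 17.04°C
T_parcel − T_env = 5.04 − 17.04 = -12°C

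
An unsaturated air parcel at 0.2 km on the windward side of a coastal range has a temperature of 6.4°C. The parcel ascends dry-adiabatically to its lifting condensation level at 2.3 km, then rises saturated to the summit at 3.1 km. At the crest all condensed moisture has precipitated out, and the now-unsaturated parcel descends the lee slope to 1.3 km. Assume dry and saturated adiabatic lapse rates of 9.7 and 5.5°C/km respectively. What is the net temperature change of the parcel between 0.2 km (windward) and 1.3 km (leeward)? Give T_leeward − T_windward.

-7.31°C

From 200 m to 2300 m (dry): cools by 9.7 × 2.1 = 20.37°C, giving -13.97°C.
From 2300 m to 3100 m (saturated): cools by 5.5 × 0.8 = 4.4°C, giving -18.37°C.
From 3100 m to 1300 m (dry descent): warms by 9.7 × 1.8 = 17.46°C, giving -0.91°C.
Net change vs windward start: -0.91 − 6.4 = -7.31°C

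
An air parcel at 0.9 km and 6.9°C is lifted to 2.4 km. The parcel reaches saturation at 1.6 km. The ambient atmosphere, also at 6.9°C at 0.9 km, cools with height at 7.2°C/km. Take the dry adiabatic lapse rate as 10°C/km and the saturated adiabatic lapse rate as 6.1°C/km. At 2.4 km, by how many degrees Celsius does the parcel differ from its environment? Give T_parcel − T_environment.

-1.08°C (parcel cooler than environment)

Parcel:
  From 900 m to 1600 m (dry): cools by 10 × 0.7 = 7°C, giving -0.1°C.
  From 1600 m to 2400 m (saturated): cools by 6.1 × 0.8 = 4.88°C, giving -4.98°C.
Environment:
  From 900 m to 2400 m (environment): cools by 7.2 × 1.5 = 10.8°C, giving -3.9°C.
T_parcel − T_env = -4.98 − (-3.9) = -1.08°C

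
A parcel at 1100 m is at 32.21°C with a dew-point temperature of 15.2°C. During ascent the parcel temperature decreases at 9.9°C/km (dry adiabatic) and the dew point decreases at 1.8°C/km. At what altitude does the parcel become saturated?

3200 m

T and T_d converge at 9.9 − 1.8 = 8.1°C per km
Height above start = (32.21 − 15.2) / 8.1 = 2.1 km
LCL altitude = 1100 m + 2100 m = 3200 m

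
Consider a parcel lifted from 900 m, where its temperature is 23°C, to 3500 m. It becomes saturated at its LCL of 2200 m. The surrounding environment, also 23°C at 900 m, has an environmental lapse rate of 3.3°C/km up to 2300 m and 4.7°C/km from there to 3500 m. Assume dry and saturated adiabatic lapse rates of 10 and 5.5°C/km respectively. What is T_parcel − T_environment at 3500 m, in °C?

Parcel:
  Dry to 2200 m: -10 × 1.3 km = -13°C, so T = 10°C.
  Saturated to 3500 m: -5.5 × 1.3 km = -7.15°C, so T = 2.85°C.
Environment:
  Environment, lower layer to 2300 m: -3.3 × 1.4 km = -4.62°C, so T = 18.38°C.
  Environment, upper layer to 3500 m: -4.7 × 1.2 km = -5.64°C, so T = 12.74°C.
T_parcel − T_env = 2.85 − 12.74 = -9.89°C

-9.89°C (parcel cooler than environment)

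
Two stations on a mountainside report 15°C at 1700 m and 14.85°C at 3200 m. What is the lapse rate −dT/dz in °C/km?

Γ = −ΔT/Δz = (15 − 14.85) / (3200 − 1700) m
  = 0.15°C / 1.5 km = 0.1°C/km

0.1°C/km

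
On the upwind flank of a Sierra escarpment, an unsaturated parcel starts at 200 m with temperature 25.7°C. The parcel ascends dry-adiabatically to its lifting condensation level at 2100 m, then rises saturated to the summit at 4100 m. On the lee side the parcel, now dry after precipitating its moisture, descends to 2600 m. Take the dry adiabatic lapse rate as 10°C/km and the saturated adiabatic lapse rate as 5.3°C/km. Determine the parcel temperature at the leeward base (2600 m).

200 → 2100 m (dry, 10°C/km): ΔT = -10 × 1.9 = -19°C → T = 6.7°C
2100 → 4100 m (saturated, 5.3°C/km): ΔT = -5.3 × 2 = -10.6°C → T = -3.9°C
4100 → 2600 m (dry descent, 10°C/km): ΔT = +10 × 1.5 = +15°C → T = 11.1°C

11.1°C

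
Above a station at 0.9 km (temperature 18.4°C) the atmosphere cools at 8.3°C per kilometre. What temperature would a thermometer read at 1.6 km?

12.59°C

900–1600 m, environmental: Δz = 0.7 km ⇒ ΔT = -5.81°C; T = 12.59°C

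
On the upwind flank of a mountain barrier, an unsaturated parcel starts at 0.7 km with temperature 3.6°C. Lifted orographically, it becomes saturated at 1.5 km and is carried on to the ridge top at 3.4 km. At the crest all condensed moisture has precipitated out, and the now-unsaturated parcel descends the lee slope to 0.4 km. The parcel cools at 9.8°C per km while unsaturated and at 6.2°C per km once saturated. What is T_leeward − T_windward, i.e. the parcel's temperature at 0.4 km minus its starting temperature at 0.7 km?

Dry to 1500 m: -9.8 × 0.8 km = -7.84°C, so T = -4.24°C.
Saturated to 3400 m: -6.2 × 1.9 km = -11.78°C, so T = -16.02°C.
Dry descent to 400 m: +9.8 × 3 km = +29.4°C, so T = 13.38°C.
Net change vs windward start: 13.38 − 3.6 = +9.78°C

+9.78°C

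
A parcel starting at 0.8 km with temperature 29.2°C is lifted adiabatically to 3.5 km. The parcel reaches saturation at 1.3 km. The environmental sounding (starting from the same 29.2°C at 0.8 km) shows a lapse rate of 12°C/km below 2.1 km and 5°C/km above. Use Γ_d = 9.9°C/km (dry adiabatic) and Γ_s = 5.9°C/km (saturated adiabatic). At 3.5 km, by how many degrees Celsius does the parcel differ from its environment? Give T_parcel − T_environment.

+4.67°C (parcel warmer than environment)

Parcel:
  800–1300 m, dry: Δz = 0.5 km ⇒ ΔT = -4.95°C; T = 24.25°C
  1300–3500 m, saturated: Δz = 2.2 km ⇒ ΔT = -12.98°C; T = 11.27°C
Environment:
  800–2100 m, environment, lower layer: Δz = 1.3 km ⇒ ΔT = -15.6°C; T = 13.6°C
  2100–3500 m, environment, upper layer: Δz = 1.4 km ⇒ ΔT = -7°C; T = 6.6°C
T_parcel − T_env = 11.27 − 6.6 = +4.67°C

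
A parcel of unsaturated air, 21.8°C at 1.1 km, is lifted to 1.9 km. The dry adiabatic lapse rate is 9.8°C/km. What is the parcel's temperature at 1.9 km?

From 1100 m to 1900 m (dry adiabatic): cools by 9.8 × 0.8 = 7.84°C, giving 13.96°C.

13.96°C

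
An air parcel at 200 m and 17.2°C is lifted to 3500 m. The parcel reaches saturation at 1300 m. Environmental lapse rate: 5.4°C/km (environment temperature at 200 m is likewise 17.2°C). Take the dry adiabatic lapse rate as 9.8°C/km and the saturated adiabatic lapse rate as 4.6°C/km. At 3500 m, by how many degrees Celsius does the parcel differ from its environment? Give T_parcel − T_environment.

-3.08°C (parcel cooler than environment)

Parcel:
  200 → 1300 m (dry, 9.8°C/km): ΔT = -9.8 × 1.1 = -10.78°C → T = 6.42°C
  1300 → 3500 m (saturated, 4.6°C/km): ΔT = -4.6 × 2.2 = -10.12°C → T = -3.7°C
Environment:
  200 → 3500 m (environment, 5.4°C/km): ΔT = -5.4 × 3.3 = -17.82°C → T = -0.62°C
T_parcel − T_env = -3.7 − (-0.62) = -3.08°C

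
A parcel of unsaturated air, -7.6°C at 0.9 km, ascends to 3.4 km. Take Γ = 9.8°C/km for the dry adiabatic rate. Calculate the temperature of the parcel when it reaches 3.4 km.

From 900 m to 3400 m (dry adiabatic): cools by 9.8 × 2.5 = 24.5°C, giving -32.1°C.

-32.1°C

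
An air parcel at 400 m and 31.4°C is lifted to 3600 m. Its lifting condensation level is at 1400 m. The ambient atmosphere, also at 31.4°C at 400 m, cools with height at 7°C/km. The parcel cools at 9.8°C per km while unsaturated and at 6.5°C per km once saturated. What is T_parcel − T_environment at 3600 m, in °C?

-1.7°C (parcel cooler than environment)

Parcel:
  Dry to 1400 m: -9.8 × 1 km = -9.8°C, so T = 21.6°C.
  Saturated to 3600 m: -6.5 × 2.2 km = -14.3°C, so T = 7.3°C.
Environment:
  Environment to 3600 m: -7 × 3.2 km = -22.4°C, so T = 9°C.
T_parcel − T_env = 7.3 − 9 = -1.7°C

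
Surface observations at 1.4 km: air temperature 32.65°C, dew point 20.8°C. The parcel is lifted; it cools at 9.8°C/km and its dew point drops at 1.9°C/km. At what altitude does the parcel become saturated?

2.9 km

T and T_d converge at 9.8 − 1.9 = 7.9°C per km
Height above start = (32.65 − 20.8) / 7.9 = 1.5 km
LCL altitude = 1400 m + 1500 m = 2900 m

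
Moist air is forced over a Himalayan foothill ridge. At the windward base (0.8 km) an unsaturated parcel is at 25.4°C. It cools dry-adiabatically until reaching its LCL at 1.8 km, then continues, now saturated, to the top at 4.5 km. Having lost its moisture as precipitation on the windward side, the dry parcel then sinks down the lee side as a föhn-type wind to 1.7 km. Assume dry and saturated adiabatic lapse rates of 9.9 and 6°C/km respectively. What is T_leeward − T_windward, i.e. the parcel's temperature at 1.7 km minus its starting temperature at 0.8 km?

From 800 m to 1800 m (dry): cools by 9.9 × 1 = 9.9°C, giving 15.5°C.
From 1800 m to 4500 m (saturated): cools by 6 × 2.7 = 16.2°C, giving -0.7°C.
From 4500 m to 1700 m (dry descent): warms by 9.9 × 2.8 = 27.72°C, giving 27.02°C.
Net change vs windward start: 27.02 − 25.4 = +1.62°C

+1.62°C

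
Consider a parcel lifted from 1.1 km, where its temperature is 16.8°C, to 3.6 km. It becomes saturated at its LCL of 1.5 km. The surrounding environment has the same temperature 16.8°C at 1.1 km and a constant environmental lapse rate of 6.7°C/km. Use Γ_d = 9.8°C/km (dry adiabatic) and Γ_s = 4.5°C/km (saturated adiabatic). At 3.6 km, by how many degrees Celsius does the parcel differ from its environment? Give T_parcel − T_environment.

Parcel:
  Dry to 1500 m: -9.8 × 0.4 km = -3.92°C, so T = 12.88°C.
  Saturated to 3600 m: -4.5 × 2.1 km = -9.45°C, so T = 3.43°C.
Environment:
  Environment to 3600 m: -6.7 × 2.5 km = -16.75°C, so T = 0.05°C.
T_parcel − T_env = 3.43 − 0.05 = +3.38°C

+3.38°C (parcel warmer than environment)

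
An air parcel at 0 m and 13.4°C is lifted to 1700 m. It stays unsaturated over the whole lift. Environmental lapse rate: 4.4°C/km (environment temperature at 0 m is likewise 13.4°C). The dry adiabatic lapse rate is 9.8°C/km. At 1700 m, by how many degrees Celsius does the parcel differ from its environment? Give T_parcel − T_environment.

-9.18°C (parcel cooler than environment)

Parcel:
  0–1700 m, dry: Δz = 1.7 km ⇒ ΔT = -16.66°C; T = -3.26°C
Environment:
  0–1700 m, environment: Δz = 1.7 km ⇒ ΔT = -7.48°C; T = 5.92°C
T_parcel − T_env = -3.26 − 5.92 = -9.18°C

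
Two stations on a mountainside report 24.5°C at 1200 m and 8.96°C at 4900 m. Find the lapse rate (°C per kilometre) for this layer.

4.2°C/km

Γ = −ΔT/Δz = (24.5 − 8.96) / (4900 − 1200) m
  = 15.54°C / 3.7 km = 4.2°C/km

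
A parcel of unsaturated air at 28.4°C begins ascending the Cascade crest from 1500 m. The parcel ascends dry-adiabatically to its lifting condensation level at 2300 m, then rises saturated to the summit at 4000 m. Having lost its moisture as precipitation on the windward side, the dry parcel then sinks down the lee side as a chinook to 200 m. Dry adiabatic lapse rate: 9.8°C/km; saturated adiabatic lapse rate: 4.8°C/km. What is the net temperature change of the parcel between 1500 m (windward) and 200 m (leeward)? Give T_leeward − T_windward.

+21.24°C

Dry to 2300 m: -9.8 × 0.8 km = -7.84°C, so T = 20.56°C.
Saturated to 4000 m: -4.8 × 1.7 km = -8.16°C, so T = 12.4°C.
Dry descent to 200 m: +9.8 × 3.8 km = +37.24°C, so T = 49.64°C.
Net change vs windward start: 49.64 − 28.4 = +21.24°C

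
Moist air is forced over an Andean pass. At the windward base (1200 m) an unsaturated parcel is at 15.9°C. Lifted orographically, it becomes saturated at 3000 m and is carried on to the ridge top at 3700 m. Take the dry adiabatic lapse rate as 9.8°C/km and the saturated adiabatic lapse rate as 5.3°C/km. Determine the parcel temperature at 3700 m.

1200 → 3000 m (dry, 9.8°C/km): ΔT = -9.8 × 1.8 = -17.64°C → T = -1.74°C
3000 → 3700 m (saturated, 5.3°C/km): ΔT = -5.3 × 0.7 = -3.71°C → T = -5.45°C

-5.45°C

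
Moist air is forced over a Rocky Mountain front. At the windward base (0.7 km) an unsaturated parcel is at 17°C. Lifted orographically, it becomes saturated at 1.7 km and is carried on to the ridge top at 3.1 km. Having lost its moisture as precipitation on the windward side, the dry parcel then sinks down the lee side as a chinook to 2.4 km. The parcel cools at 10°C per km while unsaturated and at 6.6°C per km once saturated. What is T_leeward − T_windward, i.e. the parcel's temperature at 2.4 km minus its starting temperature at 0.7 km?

-12.24°C

700–1700 m, dry: Δz = 1 km ⇒ ΔT = -10°C; T = 7°C
1700–3100 m, saturated: Δz = 1.4 km ⇒ ΔT = -9.24°C; T = -2.24°C
3100–2400 m, dry descent: Δz = 0.7 km ⇒ ΔT = +7°C; T = 4.76°C
Net change vs windward start: 4.76 − 17 = -12.24°C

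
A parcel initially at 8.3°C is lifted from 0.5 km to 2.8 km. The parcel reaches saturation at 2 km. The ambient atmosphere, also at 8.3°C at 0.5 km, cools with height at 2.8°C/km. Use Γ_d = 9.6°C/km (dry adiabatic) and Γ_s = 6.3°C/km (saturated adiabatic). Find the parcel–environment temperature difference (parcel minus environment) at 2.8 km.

-13°C (parcel cooler than environment)

Parcel:
  500 → 2000 m (dry, 9.6°C/km): ΔT = -9.6 × 1.5 = -14.4°C → T = -6.1°C
  2000 → 2800 m (saturated, 6.3°C/km): ΔT = -6.3 × 0.8 = -5.04°C → T = -11.14°C
Environment:
  500 → 2800 m (environment, 2.8°C/km): ΔT = -2.8 × 2.3 = -6.44°C → T = 1.86°C
T_parcel − T_env = -11.14 − 1.86 = -13°C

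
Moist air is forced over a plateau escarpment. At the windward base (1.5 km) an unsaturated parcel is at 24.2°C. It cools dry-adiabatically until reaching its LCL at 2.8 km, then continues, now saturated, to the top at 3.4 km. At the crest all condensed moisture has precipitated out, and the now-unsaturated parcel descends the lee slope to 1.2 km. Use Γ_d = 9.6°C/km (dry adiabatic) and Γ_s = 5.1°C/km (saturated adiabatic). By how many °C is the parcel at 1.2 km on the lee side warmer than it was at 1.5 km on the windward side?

+5.58°C

1500–2800 m, dry: Δz = 1.3 km ⇒ ΔT = -12.48°C; T = 11.72°C
2800–3400 m, saturated: Δz = 0.6 km ⇒ ΔT = -3.06°C; T = 8.66°C
3400–1200 m, dry descent: Δz = 2.2 km ⇒ ΔT = +21.12°C; T = 29.78°C
Net change vs windward start: 29.78 − 24.2 = +5.58°C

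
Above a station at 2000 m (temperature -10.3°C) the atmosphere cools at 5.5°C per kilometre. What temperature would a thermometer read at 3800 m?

From 2000 m to 3800 m (environmental): cools by 5.5 × 1.8 = 9.9°C, giving -20.2°C.

-20.2°C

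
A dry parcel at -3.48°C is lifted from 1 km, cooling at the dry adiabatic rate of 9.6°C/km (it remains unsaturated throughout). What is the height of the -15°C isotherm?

2.2 km

Height above start = (-3.48 − (-15)) / 9.6 = 1.2 km
Altitude = 1000 m + 1200 m = 2200 m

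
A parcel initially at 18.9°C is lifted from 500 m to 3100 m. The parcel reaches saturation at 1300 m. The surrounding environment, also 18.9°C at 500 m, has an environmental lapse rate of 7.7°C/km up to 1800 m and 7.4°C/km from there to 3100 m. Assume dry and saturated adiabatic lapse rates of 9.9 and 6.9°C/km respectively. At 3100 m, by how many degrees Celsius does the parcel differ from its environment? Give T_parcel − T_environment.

Parcel:
  From 500 m to 1300 m (dry): cools by 9.9 × 0.8 = 7.92°C, giving 10.98°C.
  From 1300 m to 3100 m (saturated): cools by 6.9 × 1.8 = 12.42°C, giving -1.44°C.
Environment:
  From 500 m to 1800 m (environment, lower layer): cools by 7.7 × 1.3 = 10.01°C, giving 8.89°C.
  From 1800 m to 3100 m (environment, upper layer): cools by 7.4 × 1.3 = 9.62°C, giving -0.73°C.
T_parcel − T_env = -1.44 − (-0.73) = -0.71°C

-0.71°C (parcel cooler than environment)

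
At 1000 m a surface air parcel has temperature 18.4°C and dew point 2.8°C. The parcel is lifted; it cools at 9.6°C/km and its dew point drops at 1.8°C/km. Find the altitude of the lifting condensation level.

3000 m

T and T_d converge at 9.6 − 1.8 = 7.8°C per km
Height above start = (18.4 − 2.8) / 7.8 = 2 km
LCL altitude = 1000 m + 2000 m = 3000 m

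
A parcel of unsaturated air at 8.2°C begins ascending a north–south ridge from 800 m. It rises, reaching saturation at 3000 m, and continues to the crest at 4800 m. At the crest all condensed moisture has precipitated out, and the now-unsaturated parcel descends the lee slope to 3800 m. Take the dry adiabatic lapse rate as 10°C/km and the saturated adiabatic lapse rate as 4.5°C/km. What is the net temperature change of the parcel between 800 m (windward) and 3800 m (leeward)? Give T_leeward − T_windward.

-20.1°C

Dry to 3000 m: -10 × 2.2 km = -22°C, so T = -13.8°C.
Saturated to 4800 m: -4.5 × 1.8 km = -8.1°C, so T = -21.9°C.
Dry descent to 3800 m: +10 × 1 km = +10°C, so T = -11.9°C.
Net change vs windward start: -11.9 − 8.2 = -20.1°C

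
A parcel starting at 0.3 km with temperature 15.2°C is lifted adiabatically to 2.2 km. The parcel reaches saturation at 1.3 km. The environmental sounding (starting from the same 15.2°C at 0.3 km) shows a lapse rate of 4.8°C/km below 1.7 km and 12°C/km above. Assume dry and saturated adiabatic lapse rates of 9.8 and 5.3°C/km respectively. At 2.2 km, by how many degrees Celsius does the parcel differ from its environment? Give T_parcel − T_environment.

-1.85°C (parcel cooler than environment)

Parcel:
  300–1300 m, dry: Δz = 1 km ⇒ ΔT = -9.8°C; T = 5.4°C
  1300–2200 m, saturated: Δz = 0.9 km ⇒ ΔT = -4.77°C; T = 0.63°C
Environment:
  300–1700 m, environment, lower layer: Δz = 1.4 km ⇒ ΔT = -6.72°C; T = 8.48°C
  1700–2200 m, environment, upper layer: Δz = 0.5 km ⇒ ΔT = -6°C; T = 2.48°C
T_parcel − T_env = 0.63 − 2.48 = -1.85°C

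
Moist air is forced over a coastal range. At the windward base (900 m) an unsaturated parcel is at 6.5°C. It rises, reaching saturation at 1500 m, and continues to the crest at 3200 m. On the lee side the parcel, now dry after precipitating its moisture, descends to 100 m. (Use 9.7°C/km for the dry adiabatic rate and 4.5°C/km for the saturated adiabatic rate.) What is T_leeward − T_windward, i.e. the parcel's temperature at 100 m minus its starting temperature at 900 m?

900 → 1500 m (dry, 9.7°C/km): ΔT = -9.7 × 0.6 = -5.82°C → T = 0.68°C
1500 → 3200 m (saturated, 4.5°C/km): ΔT = -4.5 × 1.7 = -7.65°C → T = -6.97°C
3200 → 100 m (dry descent, 9.7°C/km): ΔT = +9.7 × 3.1 = +30.07°C → T = 23.1°C
Net change vs windward start: 23.1 − 6.5 = +16.6°C

+16.6°C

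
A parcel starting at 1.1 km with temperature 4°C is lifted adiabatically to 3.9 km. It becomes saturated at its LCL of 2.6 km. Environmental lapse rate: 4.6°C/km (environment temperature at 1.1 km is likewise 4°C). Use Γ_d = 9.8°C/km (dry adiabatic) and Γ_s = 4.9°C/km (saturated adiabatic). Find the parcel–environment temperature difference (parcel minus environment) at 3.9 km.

-8.19°C (parcel cooler than environment)

Parcel:
  1100 → 2600 m (dry, 9.8°C/km): ΔT = -9.8 × 1.5 = -14.7°C → T = -10.7°C
  2600 → 3900 m (saturated, 4.9°C/km): ΔT = -4.9 × 1.3 = -6.37°C → T = -17.07°C
Environment:
  1100 → 3900 m (environment, 4.6°C/km): ΔT = -4.6 × 2.8 = -12.88°C → T = -8.88°C
T_parcel − T_env = -17.07 − (-8.88) = -8.19°C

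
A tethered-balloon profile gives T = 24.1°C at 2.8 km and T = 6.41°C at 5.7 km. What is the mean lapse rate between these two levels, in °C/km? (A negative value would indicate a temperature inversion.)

Γ = −ΔT/Δz = (24.1 − 6.41) / (5700 − 2800) m
  = 17.69°C / 2.9 km = 6.1°C/km

6.1°C/km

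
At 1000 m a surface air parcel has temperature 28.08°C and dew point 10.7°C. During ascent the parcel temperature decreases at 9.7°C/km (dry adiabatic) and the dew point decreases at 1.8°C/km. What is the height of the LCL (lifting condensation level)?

3200 m

T and T_d converge at 9.7 − 1.8 = 7.9°C per km
Height above start = (28.08 − 10.7) / 7.9 = 2.2 km
LCL altitude = 1000 m + 2200 m = 3200 m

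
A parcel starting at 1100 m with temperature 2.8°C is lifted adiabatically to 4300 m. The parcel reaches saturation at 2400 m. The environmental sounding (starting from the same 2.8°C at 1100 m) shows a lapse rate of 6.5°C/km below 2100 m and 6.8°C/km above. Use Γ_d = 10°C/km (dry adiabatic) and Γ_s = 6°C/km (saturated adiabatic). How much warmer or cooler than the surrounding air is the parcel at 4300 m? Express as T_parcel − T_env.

Parcel:
  Dry to 2400 m: -10 × 1.3 km = -13°C, so T = -10.2°C.
  Saturated to 4300 m: -6 × 1.9 km = -11.4°C, so T = -21.6°C.
Environment:
  Environment, lower layer to 2100 m: -6.5 × 1 km = -6.5°C, so T = -3.7°C.
  Environment, upper layer to 4300 m: -6.8 × 2.2 km = -14.96°C, so T = -18.66°C.
T_parcel − T_env = -21.6 − (-18.66) = -2.94°C

-2.94°C (parcel cooler than environment)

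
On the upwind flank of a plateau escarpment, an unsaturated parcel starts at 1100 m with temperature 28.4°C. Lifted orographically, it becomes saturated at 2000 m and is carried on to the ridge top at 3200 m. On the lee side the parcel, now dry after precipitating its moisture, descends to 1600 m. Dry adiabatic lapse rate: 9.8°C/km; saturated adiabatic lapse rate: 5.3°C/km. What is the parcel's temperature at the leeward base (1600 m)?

28.9°C

1100 → 2000 m (dry, 9.8°C/km): ΔT = -9.8 × 0.9 = -8.82°C → T = 19.58°C
2000 → 3200 m (saturated, 5.3°C/km): ΔT = -5.3 × 1.2 = -6.36°C → T = 13.22°C
3200 → 1600 m (dry descent, 9.8°C/km): ΔT = +9.8 × 1.6 = +15.68°C → T = 28.9°C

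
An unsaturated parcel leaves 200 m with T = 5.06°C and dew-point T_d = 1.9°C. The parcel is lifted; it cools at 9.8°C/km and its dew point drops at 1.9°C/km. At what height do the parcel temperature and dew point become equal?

600 m

T and T_d converge at 9.8 − 1.9 = 7.9°C per km
Height above start = (5.06 − 1.9) / 7.9 = 0.4 km
LCL altitude = 200 m + 400 m = 600 m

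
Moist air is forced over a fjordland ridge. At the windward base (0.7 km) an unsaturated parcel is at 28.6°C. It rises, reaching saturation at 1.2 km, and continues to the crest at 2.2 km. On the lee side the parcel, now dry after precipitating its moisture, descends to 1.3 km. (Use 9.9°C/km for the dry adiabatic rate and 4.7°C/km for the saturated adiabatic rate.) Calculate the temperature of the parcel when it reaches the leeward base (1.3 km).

27.86°C

From 700 m to 1200 m (dry): cools by 9.9 × 0.5 = 4.95°C, giving 23.65°C.
From 1200 m to 2200 m (saturated): cools by 4.7 × 1 = 4.7°C, giving 18.95°C.
From 2200 m to 1300 m (dry descent): warms by 9.9 × 0.9 = 8.91°C, giving 27.86°C.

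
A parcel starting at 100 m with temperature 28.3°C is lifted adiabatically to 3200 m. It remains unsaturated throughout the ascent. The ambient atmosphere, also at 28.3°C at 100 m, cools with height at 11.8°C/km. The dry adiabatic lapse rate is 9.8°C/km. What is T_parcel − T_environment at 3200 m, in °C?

Parcel:
  From 100 m to 3200 m (dry): cools by 9.8 × 3.1 = 30.38°C, giving -2.08°C.
Environment:
  From 100 m to 3200 m (environment): cools by 11.8 × 3.1 = 36.58°C, giving -8.28°C.
T_parcel − T_env = -2.08 − (-8.28) = +6.2°C

+6.2°C (parcel warmer than environment)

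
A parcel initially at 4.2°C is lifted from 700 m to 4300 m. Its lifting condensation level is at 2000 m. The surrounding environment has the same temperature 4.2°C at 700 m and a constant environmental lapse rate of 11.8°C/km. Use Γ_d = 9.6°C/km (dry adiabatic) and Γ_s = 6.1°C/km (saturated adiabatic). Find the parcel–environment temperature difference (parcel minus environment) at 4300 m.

+15.97°C (parcel warmer than environment)

Parcel:
  Dry to 2000 m: -9.6 × 1.3 km = -12.48°C, so T = -8.28°C.
  Saturated to 4300 m: -6.1 × 2.3 km = -14.03°C, so T = -22.31°C.
Environment:
  Environment to 4300 m: -11.8 × 3.6 km = -42.48°C, so T = -38.28°C.
T_parcel − T_env = -22.31 − (-38.28) = +15.97°C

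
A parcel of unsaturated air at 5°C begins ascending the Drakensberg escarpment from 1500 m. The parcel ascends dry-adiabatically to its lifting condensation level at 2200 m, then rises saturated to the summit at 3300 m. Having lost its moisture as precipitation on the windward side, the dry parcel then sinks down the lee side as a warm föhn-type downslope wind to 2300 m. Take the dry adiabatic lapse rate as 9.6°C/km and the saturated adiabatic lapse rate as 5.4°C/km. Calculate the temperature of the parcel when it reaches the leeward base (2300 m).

1.94°C

1500 → 2200 m (dry, 9.6°C/km): ΔT = -9.6 × 0.7 = -6.72°C → T = -1.72°C
2200 → 3300 m (saturated, 5.4°C/km): ΔT = -5.4 × 1.1 = -5.94°C → T = -7.66°C
3300 → 2300 m (dry descent, 9.6°C/km): ΔT = +9.6 × 1 = +9.6°C → T = 1.94°C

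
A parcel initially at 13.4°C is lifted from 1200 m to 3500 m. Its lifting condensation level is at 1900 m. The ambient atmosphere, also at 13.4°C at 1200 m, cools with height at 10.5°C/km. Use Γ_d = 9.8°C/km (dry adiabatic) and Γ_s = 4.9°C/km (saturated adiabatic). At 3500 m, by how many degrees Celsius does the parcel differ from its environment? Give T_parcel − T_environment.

+9.45°C (parcel warmer than environment)

Parcel:
  Dry to 1900 m: -9.8 × 0.7 km = -6.86°C, so T = 6.54°C.
  Saturated to 3500 m: -4.9 × 1.6 km = -7.84°C, so T = -1.3°C.
Environment:
  Environment to 3500 m: -10.5 × 2.3 km = -24.15°C, so T = -10.75°C.
T_parcel − T_env = -1.3 − (-10.75) = +9.45°C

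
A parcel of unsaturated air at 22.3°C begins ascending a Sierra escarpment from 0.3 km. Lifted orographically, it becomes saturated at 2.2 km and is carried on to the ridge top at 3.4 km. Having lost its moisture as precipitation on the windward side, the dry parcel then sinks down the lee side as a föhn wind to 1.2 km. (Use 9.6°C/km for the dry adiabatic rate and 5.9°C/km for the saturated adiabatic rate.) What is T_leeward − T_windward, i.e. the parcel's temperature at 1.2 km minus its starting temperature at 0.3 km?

300–2200 m, dry: Δz = 1.9 km ⇒ ΔT = -18.24°C; T = 4.06°C
2200–3400 m, saturated: Δz = 1.2 km ⇒ ΔT = -7.08°C; T = -3.02°C
3400–1200 m, dry descent: Δz = 2.2 km ⇒ ΔT = +21.12°C; T = 18.1°C
Net change vs windward start: 18.1 − 22.3 = -4.2°C

-4.2°C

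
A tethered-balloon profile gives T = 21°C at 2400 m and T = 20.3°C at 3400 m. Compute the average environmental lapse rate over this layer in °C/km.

0.7°C/km

Γ = −ΔT/Δz = (21 − 20.3) / (3400 − 2400) m
  = 0.7°C / 1 km = 0.7°C/km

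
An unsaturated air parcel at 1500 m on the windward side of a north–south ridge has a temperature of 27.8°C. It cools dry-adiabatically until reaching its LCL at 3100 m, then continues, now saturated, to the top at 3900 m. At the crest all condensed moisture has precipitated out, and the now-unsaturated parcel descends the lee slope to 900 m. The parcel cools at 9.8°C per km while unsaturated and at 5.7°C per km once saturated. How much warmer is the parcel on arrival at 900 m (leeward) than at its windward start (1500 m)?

+9.16°C

1500 → 3100 m (dry, 9.8°C/km): ΔT = -9.8 × 1.6 = -15.68°C → T = 12.12°C
3100 → 3900 m (saturated, 5.7°C/km): ΔT = -5.7 × 0.8 = -4.56°C → T = 7.56°C
3900 → 900 m (dry descent, 9.8°C/km): ΔT = +9.8 × 3 = +29.4°C → T = 36.96°C
Net change vs windward start: 36.96 − 27.8 = +9.16°C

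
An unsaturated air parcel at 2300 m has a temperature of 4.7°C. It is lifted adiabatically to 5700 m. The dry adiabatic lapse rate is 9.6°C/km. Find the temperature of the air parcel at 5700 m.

-27.94°C

From 2300 m to 5700 m (dry adiabatic): cools by 9.6 × 3.4 = 32.64°C, giving -27.94°C.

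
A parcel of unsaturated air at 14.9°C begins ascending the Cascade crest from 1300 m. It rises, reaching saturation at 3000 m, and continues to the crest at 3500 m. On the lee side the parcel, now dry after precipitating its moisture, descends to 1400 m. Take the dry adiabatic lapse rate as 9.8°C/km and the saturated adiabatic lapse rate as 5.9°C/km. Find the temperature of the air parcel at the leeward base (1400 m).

From 1300 m to 3000 m (dry): cools by 9.8 × 1.7 = 16.66°C, giving -1.76°C.
From 3000 m to 3500 m (saturated): cools by 5.9 × 0.5 = 2.95°C, giving -4.71°C.
From 3500 m to 1400 m (dry descent): warms by 9.8 × 2.1 = 20.58°C, giving 15.87°C.

15.87°C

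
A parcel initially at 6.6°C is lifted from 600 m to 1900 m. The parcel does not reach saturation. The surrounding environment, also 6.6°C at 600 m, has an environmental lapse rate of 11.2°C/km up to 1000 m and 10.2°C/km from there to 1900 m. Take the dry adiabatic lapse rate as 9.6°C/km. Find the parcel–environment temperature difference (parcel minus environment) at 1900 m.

Parcel:
  600–1900 m, dry: Δz = 1.3 km ⇒ ΔT = -12.48°C; T = -5.88°C
Environment:
  600–1000 m, environment, lower layer: Δz = 0.4 km ⇒ ΔT = -4.48°C; T = 2.12°C
  1000–1900 m, environment, upper layer: Δz = 0.9 km ⇒ ΔT = -9.18°C; T = -7.06°C
T_parcel − T_env = -5.88 − (-7.06) = +1.18°C

+1.18°C (parcel warmer than environment)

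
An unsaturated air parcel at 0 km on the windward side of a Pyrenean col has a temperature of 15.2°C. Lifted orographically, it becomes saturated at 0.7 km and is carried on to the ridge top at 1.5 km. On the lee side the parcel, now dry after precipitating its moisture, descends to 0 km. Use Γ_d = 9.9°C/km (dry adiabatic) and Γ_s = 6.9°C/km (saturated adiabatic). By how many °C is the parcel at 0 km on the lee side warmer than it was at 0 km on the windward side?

+2.4°C

0 → 700 m (dry, 9.9°C/km): ΔT = -9.9 × 0.7 = -6.93°C → T = 8.27°C
700 → 1500 m (saturated, 6.9°C/km): ΔT = -6.9 × 0.8 = -5.52°C → T = 2.75°C
1500 → 0 m (dry descent, 9.9°C/km): ΔT = +9.9 × 1.5 = +14.85°C → T = 17.6°C
Net change vs windward start: 17.6 − 15.2 = +2.4°C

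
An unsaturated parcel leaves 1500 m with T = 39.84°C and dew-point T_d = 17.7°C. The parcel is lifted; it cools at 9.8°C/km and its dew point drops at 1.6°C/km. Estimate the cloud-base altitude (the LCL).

4200 m

T and T_d converge at 9.8 − 1.6 = 8.2°C per km
Height above start = (39.84 − 17.7) / 8.2 = 2.7 km
LCL altitude = 1500 m + 2700 m = 4200 m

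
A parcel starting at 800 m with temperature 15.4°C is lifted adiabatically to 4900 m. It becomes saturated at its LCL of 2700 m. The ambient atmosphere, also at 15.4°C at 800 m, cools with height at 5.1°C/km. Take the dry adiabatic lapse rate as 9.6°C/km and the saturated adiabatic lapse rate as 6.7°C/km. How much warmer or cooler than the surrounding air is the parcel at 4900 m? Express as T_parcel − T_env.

-12.07°C (parcel cooler than environment)

Parcel:
  Dry to 2700 m: -9.6 × 1.9 km = -18.24°C, so T = -2.84°C.
  Saturated to 4900 m: -6.7 × 2.2 km = -14.74°C, so T = -17.58°C.
Environment:
  Environment to 4900 m: -5.1 × 4.1 km = -20.91°C, so T = -5.51°C.
T_parcel − T_env = -17.58 − (-5.51) = -12.07°C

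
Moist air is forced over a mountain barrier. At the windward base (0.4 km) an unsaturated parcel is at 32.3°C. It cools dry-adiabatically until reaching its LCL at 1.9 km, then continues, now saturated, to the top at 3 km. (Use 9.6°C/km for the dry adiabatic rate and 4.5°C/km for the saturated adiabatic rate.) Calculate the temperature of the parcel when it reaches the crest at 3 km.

Dry to 1900 m: -9.6 × 1.5 km = -14.4°C, so T = 17.9°C.
Saturated to 3000 m: -4.5 × 1.1 km = -4.95°C, so T = 12.95°C.

12.95°C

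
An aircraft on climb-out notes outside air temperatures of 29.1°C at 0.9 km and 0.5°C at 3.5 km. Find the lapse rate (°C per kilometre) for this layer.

Γ = −ΔT/Δz = (29.1 − 0.5) / (3500 − 900) m
  = 28.6°C / 2.6 km = 11°C/km

11°C/km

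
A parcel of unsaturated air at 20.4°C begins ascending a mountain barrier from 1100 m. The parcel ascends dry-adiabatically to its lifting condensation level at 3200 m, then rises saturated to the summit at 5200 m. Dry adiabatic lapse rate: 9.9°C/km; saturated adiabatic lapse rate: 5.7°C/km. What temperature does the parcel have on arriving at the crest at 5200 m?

From 1100 m to 3200 m (dry): cools by 9.9 × 2.1 = 20.79°C, giving -0.39°C.
From 3200 m to 5200 m (saturated): cools by 5.7 × 2 = 11.4°C, giving -11.79°C.

-11.79°C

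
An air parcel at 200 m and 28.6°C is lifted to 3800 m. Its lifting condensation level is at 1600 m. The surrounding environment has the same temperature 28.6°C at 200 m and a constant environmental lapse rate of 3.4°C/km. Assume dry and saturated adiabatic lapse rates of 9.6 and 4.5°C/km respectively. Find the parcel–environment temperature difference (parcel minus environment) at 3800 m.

Parcel:
  200–1600 m, dry: Δz = 1.4 km ⇒ ΔT = -13.44°C; T = 15.16°C
  1600–3800 m, saturated: Δz = 2.2 km ⇒ ΔT = -9.9°C; T = 5.26°C
Environment:
  200–3800 m, environment: Δz = 3.6 km ⇒ ΔT = -12.24°C; T = 16.36°C
T_parcel − T_env = 5.26 − 16.36 = -11.1°C

-11.1°C (parcel cooler than environment)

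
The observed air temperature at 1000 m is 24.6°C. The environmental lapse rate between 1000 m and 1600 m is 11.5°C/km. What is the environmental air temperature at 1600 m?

1000 → 1600 m (environmental, 11.5°C/km): ΔT = -11.5 × 0.6 = -6.9°C → T = 17.7°C

17.7°C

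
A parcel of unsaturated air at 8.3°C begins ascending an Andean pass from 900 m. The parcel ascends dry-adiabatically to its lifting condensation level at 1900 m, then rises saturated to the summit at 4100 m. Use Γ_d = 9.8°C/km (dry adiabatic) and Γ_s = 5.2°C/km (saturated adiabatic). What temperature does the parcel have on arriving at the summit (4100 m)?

-12.94°C

Dry to 1900 m: -9.8 × 1 km = -9.8°C, so T = -1.5°C.
Saturated to 4100 m: -5.2 × 2.2 km = -11.44°C, so T = -12.94°C.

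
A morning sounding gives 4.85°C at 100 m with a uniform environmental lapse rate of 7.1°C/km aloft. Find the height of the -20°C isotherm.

3600 m

Height above start = (4.85 − (-20)) / 7.1 = 3.5 km
Altitude = 100 m + 3500 m = 3600 m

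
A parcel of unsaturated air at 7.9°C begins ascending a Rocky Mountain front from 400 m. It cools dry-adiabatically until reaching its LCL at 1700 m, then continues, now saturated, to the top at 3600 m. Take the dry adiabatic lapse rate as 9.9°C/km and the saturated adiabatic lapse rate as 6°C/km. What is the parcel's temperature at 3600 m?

-16.37°C

Dry to 1700 m: -9.9 × 1.3 km = -12.87°C, so T = -4.97°C.
Saturated to 3600 m: -6 × 1.9 km = -11.4°C, so T = -16.37°C.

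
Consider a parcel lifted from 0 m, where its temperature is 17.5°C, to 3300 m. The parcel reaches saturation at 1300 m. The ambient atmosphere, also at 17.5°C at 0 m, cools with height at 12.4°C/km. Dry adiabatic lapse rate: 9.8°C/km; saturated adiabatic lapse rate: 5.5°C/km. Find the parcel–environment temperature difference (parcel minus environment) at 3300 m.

Parcel:
  From 0 m to 1300 m (dry): cools by 9.8 × 1.3 = 12.74°C, giving 4.76°C.
  From 1300 m to 3300 m (saturated): cools by 5.5 × 2 = 11°C, giving -6.24°C.
Environment:
  From 0 m to 3300 m (environment): cools by 12.4 × 3.3 = 40.92°C, giving -23.42°C.
T_parcel − T_env = -6.24 − (-23.42) = +17.18°C

+17.18°C (parcel warmer than environment)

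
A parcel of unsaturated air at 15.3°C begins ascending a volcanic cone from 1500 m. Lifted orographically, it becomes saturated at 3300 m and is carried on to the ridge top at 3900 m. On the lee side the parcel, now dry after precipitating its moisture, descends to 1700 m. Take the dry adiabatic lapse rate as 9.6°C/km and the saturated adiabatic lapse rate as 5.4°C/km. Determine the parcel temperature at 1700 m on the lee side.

1500 → 3300 m (dry, 9.6°C/km): ΔT = -9.6 × 1.8 = -17.28°C → T = -1.98°C
3300 → 3900 m (saturated, 5.4°C/km): ΔT = -5.4 × 0.6 = -3.24°C → T = -5.22°C
3900 → 1700 m (dry descent, 9.6°C/km): ΔT = +9.6 × 2.2 = +21.12°C → T = 15.9°C

15.9°C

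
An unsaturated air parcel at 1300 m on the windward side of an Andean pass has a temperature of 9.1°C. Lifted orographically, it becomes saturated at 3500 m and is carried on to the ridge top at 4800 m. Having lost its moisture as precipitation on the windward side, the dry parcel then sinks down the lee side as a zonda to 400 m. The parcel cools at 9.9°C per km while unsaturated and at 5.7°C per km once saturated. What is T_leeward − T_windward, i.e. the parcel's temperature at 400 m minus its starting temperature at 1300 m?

Dry to 3500 m: -9.9 × 2.2 km = -21.78°C, so T = -12.68°C.
Saturated to 4800 m: -5.7 × 1.3 km = -7.41°C, so T = -20.09°C.
Dry descent to 400 m: +9.9 × 4.4 km = +43.56°C, so T = 23.47°C.
Net change vs windward start: 23.47 − 9.1 = +14.37°C

+14.37°C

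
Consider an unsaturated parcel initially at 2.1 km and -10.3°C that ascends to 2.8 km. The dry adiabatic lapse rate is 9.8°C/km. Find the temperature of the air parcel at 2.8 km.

-17.16°C

Dry adiabatic to 2800 m: -9.8 × 0.7 km = -6.86°C, so T = -17.16°C.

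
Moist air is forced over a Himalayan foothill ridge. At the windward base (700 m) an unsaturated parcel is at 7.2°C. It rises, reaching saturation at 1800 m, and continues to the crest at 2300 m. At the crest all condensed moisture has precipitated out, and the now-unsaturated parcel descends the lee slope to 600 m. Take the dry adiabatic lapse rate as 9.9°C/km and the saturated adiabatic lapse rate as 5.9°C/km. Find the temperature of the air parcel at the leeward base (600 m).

Dry to 1800 m: -9.9 × 1.1 km = -10.89°C, so T = -3.69°C.
Saturated to 2300 m: -5.9 × 0.5 km = -2.95°C, so T = -6.64°C.
Dry descent to 600 m: +9.9 × 1.7 km = +16.83°C, so T = 10.19°C.

10.19°C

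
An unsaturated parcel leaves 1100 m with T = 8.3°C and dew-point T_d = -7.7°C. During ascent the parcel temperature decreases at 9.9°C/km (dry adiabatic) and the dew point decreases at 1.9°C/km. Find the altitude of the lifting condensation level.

3100 m

T and T_d converge at 9.9 − 1.9 = 8°C per km
Height above start = (8.3 − (-7.7)) / 8 = 2 km
LCL altitude = 1100 m + 2000 m = 3100 m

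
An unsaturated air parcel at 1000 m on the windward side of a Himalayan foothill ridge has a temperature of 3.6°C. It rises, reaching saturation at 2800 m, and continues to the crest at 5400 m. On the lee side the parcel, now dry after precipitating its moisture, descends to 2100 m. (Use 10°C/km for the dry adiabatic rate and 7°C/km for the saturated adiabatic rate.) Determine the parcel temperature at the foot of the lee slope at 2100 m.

0.4°C

1000–2800 m, dry: Δz = 1.8 km ⇒ ΔT = -18°C; T = -14.4°C
2800–5400 m, saturated: Δz = 2.6 km ⇒ ΔT = -18.2°C; T = -32.6°C
5400–2100 m, dry descent: Δz = 3.3 km ⇒ ΔT = +33°C; T = 0.4°C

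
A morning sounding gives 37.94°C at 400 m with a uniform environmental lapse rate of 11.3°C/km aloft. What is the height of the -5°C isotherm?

Height above start = (37.94 − (-5)) / 11.3 = 3.8 km
Altitude = 400 m + 3800 m = 4200 m

4200 m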